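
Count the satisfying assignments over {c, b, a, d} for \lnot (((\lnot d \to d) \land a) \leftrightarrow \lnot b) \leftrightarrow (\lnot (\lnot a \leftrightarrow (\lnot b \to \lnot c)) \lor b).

6

Initial set: {(\lnot (((\lnot d \to d) \land a) \leftrightarrow \lnot b) \leftrightarrow (\lnot (\lnot a \leftrightarrow (\lnot b \to \lnot c)) \lor b))}.
(\lnot (((\lnot d \to d) \land a) \leftrightarrow \lnot b) \leftrightarrow (\lnot (\lnot a \leftrightarrow (\lnot b \to \lnot c)) \lor b)): β-rule — branch into \lnot (((\lnot d \to d) \land a) \leftrightarrow \lnot b), (\lnot (\lnot a \leftrightarrow (\lnot b \to \lnot c)) \lor b)  //  \lnot \lnot (((\lnot d \to d) \land a) \leftrightarrow \lnot b), \lnot (\lnot (\lnot a \leftrightarrow (\lnot b \to \lnot c)) \lor b).
  branch 1 (add \lnot (((\lnot d \to d) \land a) \leftrightarrow \lnot b), (\lnot (\lnot a \leftrightarrow (\lnot b \to \lnot c)) \lor b)):
    \lnot (((\lnot d \to d) \land a) \leftrightarrow \lnot b): β-rule — branch into ((\lnot d \to d) \land a), \lnot \lnot b  //  \lnot ((\lnot d \to d) \land a), \lnot b.
      branch 1.1 (add ((\lnot d \to d) \land a), \lnot \lnot b):
        ((\lnot d \to d) \land a): α-rule — add (\lnot d \to d), a.
        (\lnot (\lnot a \leftrightarrow (\lnot b \to \lnot c)) \lor b): β-rule — branch into \lnot (\lnot a \leftrightarrow (\lnot b \to \lnot c))  //  b.
          branch 1.1.1 (add \lnot (\lnot a \leftrightarrow (\lnot b \to \lnot c))):
            (\lnot d \to d): β-rule — branch into \lnot \lnot d  //  d.
              branch 1.1.1.1 (add \lnot \lnot d):
                \lnot (\lnot a \leftrightarrow (\lnot b \to \lnot c)): β-rule — branch into \lnot a, \lnot (\lnot b \to \lnot c)  //  \lnot \lnot a, (\lnot b \to \lnot c).
                  branch 1.1.1.1.1 (add \lnot a, \lnot (\lnot b \to \lnot c)):
                    × closes — contains both a and \lnot a.
                  branch 1.1.1.1.2 (add \lnot \lnot a, (\lnot b \to \lnot c)):
                    (\lnot b \to \lnot c): β-rule — branch into \lnot \lnot b  //  \lnot c.
                      branch 1.1.1.1.2.1 (add \lnot \lnot b):
                        ○ open, literals {a=1, b=1, d=1}.
                      branch 1.1.1.1.2.2 (add \lnot c):
                        ○ open, literals {a=1, b=1, c=0, d=1}.
              branch 1.1.1.2 (add d):
                \lnot (\lnot a \leftrightarrow (\lnot b \to \lnot c)): β-rule — branch into \lnot a, \lnot (\lnot b \to \lnot c)  //  \lnot \lnot a, (\lnot b \to \lnot c).
                  branch 1.1.1.2.1 (add \lnot a, \lnot (\lnot b \to \lnot c)):
                    × closes — contains both a and \lnot a.
                  branch 1.1.1.2.2 (add \lnot \lnot a, (\lnot b \to \lnot c)):
                    (\lnot b \to \lnot c): β-rule — branch into \lnot \lnot b  //  \lnot c.
                      branch 1.1.1.2.2.1 (add \lnot \lnot b):
                        ○ open, literals {a=1, b=1, d=1}.
                      branch 1.1.1.2.2.2 (add \lnot c):
                        ○ open, literals {a=1, b=1, c=0, d=1}.
          branch 1.1.2 (add b):
            (\lnot d \to d): β-rule — branch into \lnot \lnot d  //  d.
              branch 1.1.2.1 (add \lnot \lnot d):
                ○ open, literals {a=1, b=1, d=1}.
              branch 1.1.2.2 (add d):
                ○ open, literals {a=1, b=1, d=1}.
      branch 1.2 (add \lnot ((\lnot d \to d) \land a), \lnot b):
        (\lnot (\lnot a \leftrightarrow (\lnot b \to \lnot c)) \lor b): β-rule — branch into \lnot (\lnot a \leftrightarrow (\lnot b \to \lnot c))  //  b.
          branch 1.2.1 (add \lnot (\lnot a \leftrightarrow (\lnot b \to \lnot c))):
            \lnot ((\lnot d \to d) \land a): β-rule — branch into \lnot (\lnot d \to d)  //  \lnot a.
              branch 1.2.1.1 (add \lnot (\lnot d \to d)):
                \lnot (\lnot d \to d): α-rule — add \lnot d, \lnot d.
                \lnot (\lnot a \leftrightarrow (\lnot b \to \lnot c)): β-rule — branch into \lnot a, \lnot (\lnot b \to \lnot c)  //  \lnot \lnot a, (\lnot b \to \lnot c).
                  branch 1.2.1.1.1 (add \lnot a, \lnot (\lnot b \to \lnot c)):
                    \lnot (\lnot b \to \lnot c): α-rule — add \lnot b, \lnot \lnot c.
                    ○ open, literals {a=0, b=0, c=1, d=0}.
                  branch 1.2.1.1.2 (add \lnot \lnot a, (\lnot b \to \lnot c)):
                    (\lnot b \to \lnot c): β-rule — branch into \lnot \lnot b  //  \lnot c.
                      branch 1.2.1.1.2.1 (add \lnot \lnot b):
                        × closes — contains both b and \lnot b.
                      branch 1.2.1.1.2.2 (add \lnot c):
                        ○ open, literals {a=1, b=0, c=0, d=0}.
              branch 1.2.1.2 (add \lnot a):
                \lnot (\lnot a \leftrightarrow (\lnot b \to \lnot c)): β-rule — branch into \lnot a, \lnot (\lnot b \to \lnot c)  //  \lnot \lnot a, (\lnot b \to \lnot c).
                  branch 1.2.1.2.1 (add \lnot a, \lnot (\lnot b \to \lnot c)):
                    \lnot (\lnot b \to \lnot c): α-rule — add \lnot b, \lnot \lnot c.
                    ○ open, literals {a=0, b=0, c=1}.
                  branch 1.2.1.2.2 (add \lnot \lnot a, (\lnot b \to \lnot c)):
                    × closes — contains both a and \lnot a.
          branch 1.2.2 (add b):
            × closes — contains both b and \lnot b.
  branch 2 (add \lnot \lnot (((\lnot d \to d) \land a) \leftrightarrow \lnot b), \lnot (\lnot (\lnot a \leftrightarrow (\lnot b \to \lnot c)) \lor b)):
    \lnot (\lnot (\lnot a \leftrightarrow (\lnot b \to \lnot c)) \lor b): α-rule — add \lnot \lnot (\lnot a \leftrightarrow (\lnot b \to \lnot c)), \lnot b.
    \lnot \lnot (((\lnot d \to d) \land a) \leftrightarrow \lnot b): β-rule — branch into ((\lnot d \to d) \land a), \lnot b  //  \lnot ((\lnot d \to d) \land a), \lnot \lnot b.
      branch 2.1 (add ((\lnot d \to d) \land a), \lnot b):
        ((\lnot d \to d) \land a): α-rule — add (\lnot d \to d), a.
        \lnot \lnot (\lnot a \leftrightarrow (\lnot b \to \lnot c)): β-rule — branch into \lnot a, (\lnot b \to \lnot c)  //  \lnot \lnot a, \lnot (\lnot b \to \lnot c).
          branch 2.1.1 (add \lnot a, (\lnot b \to \lnot c)):
            × closes — contains both a and \lnot a.
          branch 2.1.2 (add \lnot \lnot a, \lnot (\lnot b \to \lnot c)):
            \lnot (\lnot b \to \lnot c): α-rule — add \lnot b, \lnot \lnot c.
            (\lnot d \to d): β-rule — branch into \lnot \lnot d  //  d.
              branch 2.1.2.1 (add \lnot \lnot d):
                ○ open, literals {a=1, b=0, c=1, d=1}.
              branch 2.1.2.2 (add d):
                ○ open, literals {a=1, b=0, c=1, d=1}.
      branch 2.2 (add \lnot ((\lnot d \to d) \land a), \lnot \lnot b):
        × closes — contains both b and \lnot b.
7 branches closed, 11 open.
Each open branch fixes some atoms; the unmentioned ones are free. Counting distinct full assignments: branch {a=1, b=1, d=1} (c) contributes 2 new; branch {a=1, b=1, c=0, d=1} (none free) contributes 0 new; branch {a=1, b=1, d=1} (c) contributes 0 new; branch {a=1, b=1, c=0, d=1} (none free) contributes 0 new; branch {a=1, b=1, d=1} (c) contributes 0 new; branch {a=1, b=1, d=1} (c) contributes 0 new; branch {a=0, b=0, c=1, d=0} (none free) contributes 1 new; branch {a=1, b=0, c=0, d=0} (none free) contributes 1 new; branch {a=0, b=0, c=1} (d) contributes 1 new; branch {a=1, b=0, c=1, d=1} (none free) contributes 1 new; branch {a=1, b=0, c=1, d=1} (none free) contributes 0 new. Total: 6.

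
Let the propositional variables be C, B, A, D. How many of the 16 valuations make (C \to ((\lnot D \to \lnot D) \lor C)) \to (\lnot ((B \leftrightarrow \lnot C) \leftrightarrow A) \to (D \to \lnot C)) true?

Initial set: {((C \to ((\lnot D \to \lnot D) \lor C)) \to (\lnot ((B \leftrightarrow \lnot C) \leftrightarrow A) \to (D \to \lnot C)))}.
((C \to ((\lnot D \to \lnot D) \lor C)) \to (\lnot ((B \leftrightarrow \lnot C) \leftrightarrow A) \to (D \to \lnot C))): β-rule — branch into \lnot (C \to ((\lnot D \to \lnot D) \lor C))  //  (\lnot ((B \leftrightarrow \lnot C) \leftrightarrow A) \to (D \to \lnot C)).
  branch 1 (add \lnot (C \to ((\lnot D \to \lnot D) \lor C))):
    \lnot (C \to ((\lnot D \to \lnot D) \lor C)): α-rule — add C, \lnot ((\lnot D \to \lnot D) \lor C).
    \lnot ((\lnot D \to \lnot D) \lor C): α-rule — add \lnot (\lnot D \to \lnot D), \lnot C.
    × closes — contains both C and \lnot C.
  branch 2 (add (\lnot ((B \leftrightarrow \lnot C) \leftrightarrow A) \to (D \to \lnot C))):
    (\lnot ((B \leftrightarrow \lnot C) \leftrightarrow A) \to (D \to \lnot C)): β-rule — branch into \lnot \lnot ((B \leftrightarrow \lnot C) \leftrightarrow A)  //  (D \to \lnot C).
      branch 2.1 (add \lnot \lnot ((B \leftrightarrow \lnot C) \leftrightarrow A)):
        \lnot \lnot ((B \leftrightarrow \lnot C) \leftrightarrow A): β-rule — branch into (B \leftrightarrow \lnot C), A  //  \lnot (B \leftrightarrow \lnot C), \lnot A.
          branch 2.1.1 (add (B \leftrightarrow \lnot C), A):
            (B \leftrightarrow \lnot C): β-rule — branch into B, \lnot C  //  \lnot B, \lnot \lnot C.
              branch 2.1.1.1 (add B, \lnot C):
                ○ open, literals {A=T, B=T, C=F}.
              branch 2.1.1.2 (add \lnot B, \lnot \lnot C):
                ○ open, literals {A=T, B=F, C=T}.
          branch 2.1.2 (add \lnot (B \leftrightarrow \lnot C), \lnot A):
            \lnot (B \leftrightarrow \lnot C): β-rule — branch into B, \lnot \lnot C  //  \lnot B, \lnot C.
              branch 2.1.2.1 (add B, \lnot \lnot C):
                ○ open, literals {A=F, B=T, C=T}.
              branch 2.1.2.2 (add \lnot B, \lnot C):
                ○ open, literals {A=F, B=F, C=F}.
      branch 2.2 (add (D \to \lnot C)):
        (D \to \lnot C): β-rule — branch into \lnot D  //  \lnot C.
          branch 2.2.1 (add \lnot D):
            ○ open, literals {D=F}.
          branch 2.2.2 (add \lnot C):
            ○ open, literals {C=F}.
1 branch closed, 6 open.
Each open branch fixes some atoms; the unmentioned ones are free. Counting distinct full assignments: branch {A=T, B=T, C=F} (D) contributes 2 new; branch {A=T, B=F, C=T} (D) contributes 2 new; branch {A=F, B=T, C=T} (D) contributes 2 new; branch {A=F, B=F, C=F} (D) contributes 2 new; branch {D=F} (C, B, A) contributes 4 new; branch {C=F} (B, A, D) contributes 2 new. Total: 14.

14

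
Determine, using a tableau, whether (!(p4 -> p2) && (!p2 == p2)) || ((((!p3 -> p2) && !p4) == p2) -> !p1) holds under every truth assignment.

Assume the negation and expand:
Initial set: {F ((!(p4 -> p2) && (!p2 == p2)) || ((((!p3 -> p2) && !p4) == p2) -> !p1))}.
F ((!(p4 -> p2) && (!p2 == p2)) || ((((!p3 -> p2) && !p4) == p2) -> !p1)): α-rule — add F (!(p4 -> p2) && (!p2 == p2)), F ((((!p3 -> p2) && !p4) == p2) -> !p1).
F ((((!p3 -> p2) && !p4) == p2) -> !p1): α-rule — add T (((!p3 -> p2) && !p4) == p2), F !p1.
F (!(p4 -> p2) && (!p2 == p2)): β-rule — branch into F !(p4 -> p2)  //  F (!p2 == p2).
  branch 1 (add F !(p4 -> p2)):
    T (((!p3 -> p2) && !p4) == p2): β-rule — branch into T ((!p3 -> p2) && !p4), T p2  //  F ((!p3 -> p2) && !p4), F p2.
      branch 1.1 (add T ((!p3 -> p2) && !p4), T p2):
        T ((!p3 -> p2) && !p4): α-rule — add T (!p3 -> p2), T !p4.
        F !(p4 -> p2): β-rule — branch into F p4  //  T p2.
          branch 1.1.1 (add F p4):
            T (!p3 -> p2): β-rule — branch into F !p3  //  T p2.
              branch 1.1.1.1 (add F !p3):
                ○ open, literals {p1=true, p2=true, p3=true, p4=false}.
              branch 1.1.1.2 (add T p2):
                ○ open, literals {p1=true, p2=true, p4=false}.
          branch 1.1.2 (add T p2):
            T (!p3 -> p2): β-rule — branch into F !p3  //  T p2.
              branch 1.1.2.1 (add F !p3):
                ○ open, literals {p1=true, p2=true, p3=true, p4=false}.
              branch 1.1.2.2 (add T p2):
                ○ open, literals {p1=true, p2=true, p4=false}.
      branch 1.2 (add F ((!p3 -> p2) && !p4), F p2):
        F !(p4 -> p2): β-rule — branch into F p4  //  T p2.
          branch 1.2.1 (add F p4):
            F ((!p3 -> p2) && !p4): β-rule — branch into F (!p3 -> p2)  //  F !p4.
              branch 1.2.1.1 (add F (!p3 -> p2)):
                F (!p3 -> p2): α-rule — add T !p3, F p2.
                ○ open, literals {p1=true, p2=false, p3=false, p4=false}.
              branch 1.2.1.2 (add F !p4):
                × closes — contains both p4 and !p4.
          branch 1.2.2 (add T p2):
            × closes — contains both p2 and !p2.
  branch 2 (add F (!p2 == p2)):
    T (((!p3 -> p2) && !p4) == p2): β-rule — branch into T ((!p3 -> p2) && !p4), T p2  //  F ((!p3 -> p2) && !p4), F p2.
      branch 2.1 (add T ((!p3 -> p2) && !p4), T p2):
        T ((!p3 -> p2) && !p4): α-rule — add T (!p3 -> p2), T !p4.
        F (!p2 == p2): β-rule — branch into T !p2, F p2  //  F !p2, T p2.
          branch 2.1.1 (add T !p2, F p2):
            × closes — contains both p2 and !p2.
          branch 2.1.2 (add F !p2, T p2):
            T (!p3 -> p2): β-rule — branch into F !p3  //  T p2.
              branch 2.1.2.1 (add F !p3):
                ○ open, literals {p1=true, p2=true, p3=true, p4=false}.
              branch 2.1.2.2 (add T p2):
                ○ open, literals {p1=true, p2=true, p4=false}.
      branch 2.2 (add F ((!p3 -> p2) && !p4), F p2):
        F (!p2 == p2): β-rule — branch into T !p2, F p2  //  F !p2, T p2.
          branch 2.2.1 (add T !p2, F p2):
            F ((!p3 -> p2) && !p4): β-rule — branch into F (!p3 -> p2)  //  F !p4.
              branch 2.2.1.1 (add F (!p3 -> p2)):
                F (!p3 -> p2): α-rule — add T !p3, F p2.
                ○ open, literals {p1=true, p2=false, p3=false}.
              branch 2.2.1.2 (add F !p4):
                ○ open, literals {p1=true, p2=false, p4=true}.
          branch 2.2.2 (add F !p2, T p2):
            × closes — contains both p2 and !p2.
4 branches closed, 9 open.
An open branch gives a countermodel: p1=true, p2=true, p3=true, p4=false (unmentioned atoms arbitrary); under it the original formula is false.

Not valid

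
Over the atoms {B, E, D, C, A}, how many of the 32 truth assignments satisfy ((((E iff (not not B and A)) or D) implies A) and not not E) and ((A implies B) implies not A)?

Initial set: {(((((E iff (not not B and A)) or D) implies A) and not not E) and ((A implies B) implies not A))}.
(((((E iff (not not B and A)) or D) implies A) and not not E) and ((A implies B) implies not A)): α-rule — add ((((E iff (not not B and A)) or D) implies A) and not not E), ((A implies B) implies not A).
((((E iff (not not B and A)) or D) implies A) and not not E): α-rule — add (((E iff (not not B and A)) or D) implies A), not not E.
not not E: drop double negation, giving E.
((A implies B) implies not A): β-rule — branch into not (A implies B)  //  not A.
  branch 1 (add not (A implies B)):
    not (A implies B): α-rule — add A, not B.
    (((E iff (not not B and A)) or D) implies A): β-rule — branch into not ((E iff (not not B and A)) or D)  //  A.
      branch 1.1 (add not ((E iff (not not B and A)) or D)):
        not ((E iff (not not B and A)) or D): α-rule — add not (E iff (not not B and A)), not D.
        not (E iff (not not B and A)): β-rule — branch into E, not (not not B and A)  //  not E, (not not B and A).
          branch 1.1.1 (add E, not (not not B and A)):
            not (not not B and A): β-rule — branch into not not not B  //  not A.
              branch 1.1.1.1 (add not not not B):
                not not not B: drop double negation, giving not B.
                ○ open, literals {A=1, B=0, D=0, E=1}.
              branch 1.1.1.2 (add not A):
                × closes — contains both A and not A.
          branch 1.1.2 (add not E, (not not B and A)):
            × closes — contains both E and not E.
      branch 1.2 (add A):
        ○ open, literals {A=1, B=0, E=1}.
  branch 2 (add not A):
    (((E iff (not not B and A)) or D) implies A): β-rule — branch into not ((E iff (not not B and A)) or D)  //  A.
      branch 2.1 (add not ((E iff (not not B and A)) or D)):
        not ((E iff (not not B and A)) or D): α-rule — add not (E iff (not not B and A)), not D.
        not (E iff (not not B and A)): β-rule — branch into E, not (not not B and A)  //  not E, (not not B and A).
          branch 2.1.1 (add E, not (not not B and A)):
            not (not not B and A): β-rule — branch into not not not B  //  not A.
              branch 2.1.1.1 (add not not not B):
                not not not B: drop double negation, giving not B.
                ○ open, literals {A=0, B=0, D=0, E=1}.
              branch 2.1.1.2 (add not A):
                ○ open, literals {A=0, D=0, E=1}.
          branch 2.1.2 (add not E, (not not B and A)):
            × closes — contains both E and not E.
      branch 2.2 (add A):
        × closes — contains both A and not A.
4 branches closed, 4 open.
Each open branch fixes some atoms; the unmentioned ones are free. Counting distinct full assignments: branch {A=1, B=0, D=0, E=1} (C) contributes 2 new; branch {A=1, B=0, E=1} (D, C) contributes 2 new; branch {A=0, B=0, D=0, E=1} (C) contributes 2 new; branch {A=0, D=0, E=1} (B, C) contributes 2 new. Total: 8.

8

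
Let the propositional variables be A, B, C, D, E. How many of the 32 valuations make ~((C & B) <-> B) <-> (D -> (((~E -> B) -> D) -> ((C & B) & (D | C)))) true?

Initial set: {T (~((C & B) <-> B) <-> (D -> (((~E -> B) -> D) -> ((C & B) & (D | C)))))}.
T (~((C & B) <-> B) <-> (D -> (((~E -> B) -> D) -> ((C & B) & (D | C))))): β-rule — branch into T ~((C & B) <-> B), T (D -> (((~E -> B) -> D) -> ((C & B) & (D | C))))  //  F ~((C & B) <-> B), F (D -> (((~E -> B) -> D) -> ((C & B) & (D | C)))).
  branch 1 (add T ~((C & B) <-> B), T (D -> (((~E -> B) -> D) -> ((C & B) & (D | C))))):
    T ~((C & B) <-> B): β-rule — branch into T (C & B), F B  //  F (C & B), T B.
      branch 1.1 (add T (C & B), F B):
        T (C & B): α-rule — add T C, T B.
        × closes — contains both B and ~B.
      branch 1.2 (add F (C & B), T B):
        T (D -> (((~E -> B) -> D) -> ((C & B) & (D | C)))): β-rule — branch into F D  //  T (((~E -> B) -> D) -> ((C & B) & (D | C))).
          branch 1.2.1 (add F D):
            F (C & B): β-rule — branch into F C  //  F B.
              branch 1.2.1.1 (add F C):
                ○ open, literals {B=true, C=false, D=false}.
              branch 1.2.1.2 (add F B):
                × closes — contains both B and ~B.
          branch 1.2.2 (add T (((~E -> B) -> D) -> ((C & B) & (D | C)))):
            F (C & B): β-rule — branch into F C  //  F B.
              branch 1.2.2.1 (add F C):
                T (((~E -> B) -> D) -> ((C & B) & (D | C))): β-rule — branch into F ((~E -> B) -> D)  //  T ((C & B) & (D | C)).
                  branch 1.2.2.1.1 (add F ((~E -> B) -> D)):
                    F ((~E -> B) -> D): α-rule — add T (~E -> B), F D.
                    T (~E -> B): β-rule — branch into F ~E  //  T B.
                      branch 1.2.2.1.1.1 (add F ~E):
                        ○ open, literals {B=true, C=false, D=false, E=true}.
                      branch 1.2.2.1.1.2 (add T B):
                        ○ open, literals {B=true, C=false, D=false}.
                  branch 1.2.2.1.2 (add T ((C & B) & (D | C))):
                    T ((C & B) & (D | C)): α-rule — add T (C & B), T (D | C).
                    T (C & B): α-rule — add T C, T B.
                    × closes — contains both C and ~C.
              branch 1.2.2.2 (add F B):
                × closes — contains both B and ~B.
  branch 2 (add F ~((C & B) <-> B), F (D -> (((~E -> B) -> D) -> ((C & B) & (D | C))))):
    F (D -> (((~E -> B) -> D) -> ((C & B) & (D | C)))): α-rule — add T D, F (((~E -> B) -> D) -> ((C & B) & (D | C))).
    F (((~E -> B) -> D) -> ((C & B) & (D | C))): α-rule — add T ((~E -> B) -> D), F ((C & B) & (D | C)).
    F ~((C & B) <-> B): β-rule — branch into T (C & B), T B  //  F (C & B), F B.
      branch 2.1 (add T (C & B), T B):
        T (C & B): α-rule — add T C, T B.
        T ((~E -> B) -> D): β-rule — branch into F (~E -> B)  //  T D.
          branch 2.1.1 (add F (~E -> B)):
            F (~E -> B): α-rule — add T ~E, F B.
            × closes — contains both B and ~B.
          branch 2.1.2 (add T D):
            F ((C & B) & (D | C)): β-rule — branch into F (C & B)  //  F (D | C).
              branch 2.1.2.1 (add F (C & B)):
                F (C & B): β-rule — branch into F C  //  F B.
                  branch 2.1.2.1.1 (add F C):
                    × closes — contains both C and ~C.
                  branch 2.1.2.1.2 (add F B):
                    × closes — contains both B and ~B.
              branch 2.1.2.2 (add F (D | C)):
                F (D | C): α-rule — add F D, F C.
                × closes — contains both D and ~D.
      branch 2.2 (add F (C & B), F B):
        T ((~E -> B) -> D): β-rule — branch into F (~E -> B)  //  T D.
          branch 2.2.1 (add F (~E -> B)):
            F (~E -> B): α-rule — add T ~E, F B.
            F ((C & B) & (D | C)): β-rule — branch into F (C & B)  //  F (D | C).
              branch 2.2.1.1 (add F (C & B)):
                F (C & B): β-rule — branch into F C  //  F B.
                  branch 2.2.1.1.1 (add F C):
                    F (C & B): β-rule — branch into F C  //  F B.
                      branch 2.2.1.1.1.1 (add F C):
                        ○ open, literals {B=false, C=false, D=true, E=false}.
                      branch 2.2.1.1.1.2 (add F B):
                        ○ open, literals {B=false, C=false, D=true, E=false}.
                  branch 2.2.1.1.2 (add F B):
                    F (C & B): β-rule — branch into F C  //  F B.
                      branch 2.2.1.1.2.1 (add F C):
                        ○ open, literals {B=false, C=false, D=true, E=false}.
                      branch 2.2.1.1.2.2 (add F B):
                        ○ open, literals {B=false, D=true, E=false}.
              branch 2.2.1.2 (add F (D | C)):
                F (D | C): α-rule — add F D, F C.
                × closes — contains both D and ~D.
          branch 2.2.2 (add T D):
            F ((C & B) & (D | C)): β-rule — branch into F (C & B)  //  F (D | C).
              branch 2.2.2.1 (add F (C & B)):
                F (C & B): β-rule — branch into F C  //  F B.
                  branch 2.2.2.1.1 (add F C):
                    F (C & B): β-rule — branch into F C  //  F B.
                      branch 2.2.2.1.1.1 (add F C):
                        ○ open, literals {B=false, C=false, D=true}.
                      branch 2.2.2.1.1.2 (add F B):
                        ○ open, literals {B=false, C=false, D=true}.
                  branch 2.2.2.1.2 (add F B):
                    F (C & B): β-rule — branch into F C  //  F B.
                      branch 2.2.2.1.2.1 (add F C):
                        ○ open, literals {B=false, C=false, D=true}.
                      branch 2.2.2.1.2.2 (add F B):
                        ○ open, literals {B=false, D=true}.
              branch 2.2.2.2 (add F (D | C)):
                F (D | C): α-rule — add F D, F C.
                × closes — contains both D and ~D.
10 branches closed, 11 open.
Each open branch fixes some atoms; the unmentioned ones are free. Counting distinct full assignments: branch {B=true, C=false, D=false} (A, E) contributes 4 new; branch {B=true, C=false, D=false, E=true} (A) contributes 0 new; branch {B=true, C=false, D=false} (A, E) contributes 0 new; branch {B=false, C=false, D=true, E=false} (A) contributes 2 new; branch {B=false, C=false, D=true, E=false} (A) contributes 0 new; branch {B=false, C=false, D=true, E=false} (A) contributes 0 new; branch {B=false, D=true, E=false} (A, C) contributes 2 new; branch {B=false, C=false, D=true} (A, E) contributes 2 new; branch {B=false, C=false, D=true} (A, E) contributes 0 new; branch {B=false, C=false, D=true} (A, E) contributes 0 new; branch {B=false, D=true} (A, C, E) contributes 2 new. Total: 12.

12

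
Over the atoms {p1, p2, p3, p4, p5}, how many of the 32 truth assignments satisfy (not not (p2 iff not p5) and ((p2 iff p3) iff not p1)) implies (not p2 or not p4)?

Initial set: {((not not (p2 iff not p5) and ((p2 iff p3) iff not p1)) implies (not p2 or not p4))}.
((not not (p2 iff not p5) and ((p2 iff p3) iff not p1)) implies (not p2 or not p4)): β-rule — branch into not (not not (p2 iff not p5) and ((p2 iff p3) iff not p1))  //  (not p2 or not p4).
  branch 1 (add not (not not (p2 iff not p5) and ((p2 iff p3) iff not p1))):
    not (not not (p2 iff not p5) and ((p2 iff p3) iff not p1)): β-rule — branch into not not not (p2 iff not p5)  //  not ((p2 iff p3) iff not p1).
      branch 1.1 (add not not not (p2 iff not p5)):
        not not not (p2 iff not p5): drop double negation, giving not (p2 iff not p5).
        not (p2 iff not p5): β-rule — branch into p2, not not p5  //  not p2, not p5.
          branch 1.1.1 (add p2, not not p5):
            ○ open, literals {p2=T, p5=T}.
          branch 1.1.2 (add not p2, not p5):
            ○ open, literals {p2=F, p5=F}.
      branch 1.2 (add not ((p2 iff p3) iff not p1)):
        not ((p2 iff p3) iff not p1): β-rule — branch into (p2 iff p3), not not p1  //  not (p2 iff p3), not p1.
          branch 1.2.1 (add (p2 iff p3), not not p1):
            (p2 iff p3): β-rule — branch into p2, p3  //  not p2, not p3.
              branch 1.2.1.1 (add p2, p3):
                ○ open, literals {p1=T, p2=T, p3=T}.
              branch 1.2.1.2 (add not p2, not p3):
                ○ open, literals {p1=T, p2=F, p3=F}.
          branch 1.2.2 (add not (p2 iff p3), not p1):
            not (p2 iff p3): β-rule — branch into p2, not p3  //  not p2, p3.
              branch 1.2.2.1 (add p2, not p3):
                ○ open, literals {p1=F, p2=T, p3=F}.
              branch 1.2.2.2 (add not p2, p3):
                ○ open, literals {p1=F, p2=F, p3=T}.
  branch 2 (add (not p2 or not p4)):
    (not p2 or not p4): β-rule — branch into not p2  //  not p4.
      branch 2.1 (add not p2):
        ○ open, literals {p2=F}.
      branch 2.2 (add not p4):
        ○ open, literals {p4=F}.
0 branches closed, 8 open.
Each open branch fixes some atoms; the unmentioned ones are free. Counting distinct full assignments: branch {p2=T, p5=T} (p1, p3, p4) contributes 8 new; branch {p2=F, p5=F} (p1, p3, p4) contributes 8 new; branch {p1=T, p2=T, p3=T} (p4, p5) contributes 2 new; branch {p1=T, p2=F, p3=F} (p4, p5) contributes 2 new; branch {p1=F, p2=T, p3=F} (p4, p5) contributes 2 new; branch {p1=F, p2=F, p3=T} (p4, p5) contributes 2 new; branch {p2=F} (p1, p3, p4, p5) contributes 4 new; branch {p4=F} (p1, p2, p3, p5) contributes 2 new. Total: 30.

30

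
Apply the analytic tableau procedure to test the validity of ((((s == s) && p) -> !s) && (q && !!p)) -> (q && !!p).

Assume the negation and expand:
Initial set: {F (((((s == s) && p) -> !s) && (q && !!p)) -> (q && !!p))}.
F (((((s == s) && p) -> !s) && (q && !!p)) -> (q && !!p)): α-rule — add T ((((s == s) && p) -> !s) && (q && !!p)), F (q && !!p).
T ((((s == s) && p) -> !s) && (q && !!p)): α-rule — add T (((s == s) && p) -> !s), T (q && !!p).
T (q && !!p): α-rule — add T q, T !!p.
T !!p: drop double negation, giving T p.
F (q && !!p): β-rule — branch into F q  //  F !!p.
  branch 1 (add F q):
    × closes — contains both q and !q.
  branch 2 (add F !!p):
    F !!p: drop double negation, giving F p.
    × closes — contains both p and !p.
All 2 branches close.
Every branch closed, so the negation is unsatisfiable and the formula is valid.

Valid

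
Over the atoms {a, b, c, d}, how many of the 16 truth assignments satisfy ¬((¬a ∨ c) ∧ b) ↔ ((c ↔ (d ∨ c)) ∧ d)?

6

Initial set: {(¬((¬a ∨ c) ∧ b) ↔ ((c ↔ (d ∨ c)) ∧ d))}.
(¬((¬a ∨ c) ∧ b) ↔ ((c ↔ (d ∨ c)) ∧ d)): β-rule — branch into ¬((¬a ∨ c) ∧ b), ((c ↔ (d ∨ c)) ∧ d)  //  ¬¬((¬a ∨ c) ∧ b), ¬((c ↔ (d ∨ c)) ∧ d).
  branch 1 (add ¬((¬a ∨ c) ∧ b), ((c ↔ (d ∨ c)) ∧ d)):
    ((c ↔ (d ∨ c)) ∧ d): α-rule — add (c ↔ (d ∨ c)), d.
    ¬((¬a ∨ c) ∧ b): β-rule — branch into ¬(¬a ∨ c)  //  ¬b.
      branch 1.1 (add ¬(¬a ∨ c)):
        ¬(¬a ∨ c): α-rule — add ¬¬a, ¬c.
        (c ↔ (d ∨ c)): β-rule — branch into c, (d ∨ c)  //  ¬c, ¬(d ∨ c).
          branch 1.1.1 (add c, (d ∨ c)):
            × closes — contains both c and ¬c.
          branch 1.1.2 (add ¬c, ¬(d ∨ c)):
            ¬(d ∨ c): α-rule — add ¬d, ¬c.
            × closes — contains both d and ¬d.
      branch 1.2 (add ¬b):
        (c ↔ (d ∨ c)): β-rule — branch into c, (d ∨ c)  //  ¬c, ¬(d ∨ c).
          branch 1.2.1 (add c, (d ∨ c)):
            (d ∨ c): β-rule — branch into d  //  c.
              branch 1.2.1.1 (add d):
                ○ open, literals {b=false, c=true, d=true}.
              branch 1.2.1.2 (add c):
                ○ open, literals {b=false, c=true, d=true}.
          branch 1.2.2 (add ¬c, ¬(d ∨ c)):
            ¬(d ∨ c): α-rule — add ¬d, ¬c.
            × closes — contains both d and ¬d.
  branch 2 (add ¬¬((¬a ∨ c) ∧ b), ¬((c ↔ (d ∨ c)) ∧ d)):
    ¬¬((¬a ∨ c) ∧ b): α-rule — add (¬a ∨ c), b.
    ¬((c ↔ (d ∨ c)) ∧ d): β-rule — branch into ¬(c ↔ (d ∨ c))  //  ¬d.
      branch 2.1 (add ¬(c ↔ (d ∨ c))):
        (¬a ∨ c): β-rule — branch into ¬a  //  c.
          branch 2.1.1 (add ¬a):
            ¬(c ↔ (d ∨ c)): β-rule — branch into c, ¬(d ∨ c)  //  ¬c, (d ∨ c).
              branch 2.1.1.1 (add c, ¬(d ∨ c)):
                ¬(d ∨ c): α-rule — add ¬d, ¬c.
                × closes — contains both c and ¬c.
              branch 2.1.1.2 (add ¬c, (d ∨ c)):
                (d ∨ c): β-rule — branch into d  //  c.
                  branch 2.1.1.2.1 (add d):
                    ○ open, literals {a=false, b=true, c=false, d=true}.
                  branch 2.1.1.2.2 (add c):
                    × closes — contains both c and ¬c.
          branch 2.1.2 (add c):
            ¬(c ↔ (d ∨ c)): β-rule — branch into c, ¬(d ∨ c)  //  ¬c, (d ∨ c).
              branch 2.1.2.1 (add c, ¬(d ∨ c)):
                ¬(d ∨ c): α-rule — add ¬d, ¬c.
                × closes — contains both c and ¬c.
              branch 2.1.2.2 (add ¬c, (d ∨ c)):
                × closes — contains both c and ¬c.
      branch 2.2 (add ¬d):
        (¬a ∨ c): β-rule — branch into ¬a  //  c.
          branch 2.2.1 (add ¬a):
            ○ open, literals {a=false, b=true, d=false}.
          branch 2.2.2 (add c):
            ○ open, literals {b=true, c=true, d=false}.
7 branches closed, 5 open.
Each open branch fixes some atoms; the unmentioned ones are free. Counting distinct full assignments: branch {b=false, c=true, d=true} (a) contributes 2 new; branch {b=false, c=true, d=true} (a) contributes 0 new; branch {a=false, b=true, c=false, d=true} (none free) contributes 1 new; branch {a=false, b=true, d=false} (c) contributes 2 new; branch {b=true, c=true, d=false} (a) contributes 1 new. Total: 6.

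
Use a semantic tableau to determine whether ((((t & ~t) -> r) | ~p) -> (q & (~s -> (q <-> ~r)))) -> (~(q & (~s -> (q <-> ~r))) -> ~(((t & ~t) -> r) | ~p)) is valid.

Valid

Assume the negation and expand:
Initial set: {F (((((t & ~t) -> r) | ~p) -> (q & (~s -> (q <-> ~r)))) -> (~(q & (~s -> (q <-> ~r))) -> ~(((t & ~t) -> r) | ~p)))}.
F (((((t & ~t) -> r) | ~p) -> (q & (~s -> (q <-> ~r)))) -> (~(q & (~s -> (q <-> ~r))) -> ~(((t & ~t) -> r) | ~p))): α-rule — add T ((((t & ~t) -> r) | ~p) -> (q & (~s -> (q <-> ~r)))), F (~(q & (~s -> (q <-> ~r))) -> ~(((t & ~t) -> r) | ~p)).
F (~(q & (~s -> (q <-> ~r))) -> ~(((t & ~t) -> r) | ~p)): α-rule — add T ~(q & (~s -> (q <-> ~r))), F ~(((t & ~t) -> r) | ~p).
T ((((t & ~t) -> r) | ~p) -> (q & (~s -> (q <-> ~r)))): β-rule — branch into F (((t & ~t) -> r) | ~p)  //  T (q & (~s -> (q <-> ~r))).
  branch 1 (add F (((t & ~t) -> r) | ~p)):
    F (((t & ~t) -> r) | ~p): α-rule — add F ((t & ~t) -> r), F ~p.
    F ((t & ~t) -> r): α-rule — add T (t & ~t), F r.
    T (t & ~t): α-rule — add T t, T ~t.
    × closes — contains both t and ~t.
  branch 2 (add T (q & (~s -> (q <-> ~r)))):
    T (q & (~s -> (q <-> ~r))): α-rule — add T q, T (~s -> (q <-> ~r)).
    T ~(q & (~s -> (q <-> ~r))): β-rule — branch into F q  //  F (~s -> (q <-> ~r)).
      branch 2.1 (add F q):
        × closes — contains both q and ~q.
      branch 2.2 (add F (~s -> (q <-> ~r))):
        F (~s -> (q <-> ~r)): α-rule — add T ~s, F (q <-> ~r).
        F ~(((t & ~t) -> r) | ~p): β-rule — branch into T ((t & ~t) -> r)  //  T ~p.
          branch 2.2.1 (add T ((t & ~t) -> r)):
            T (~s -> (q <-> ~r)): β-rule — branch into F ~s  //  T (q <-> ~r).
              branch 2.2.1.1 (add F ~s):
                × closes — contains both s and ~s.
              branch 2.2.1.2 (add T (q <-> ~r)):
                F (q <-> ~r): β-rule — branch into T q, F ~r  //  F q, T ~r.
                  branch 2.2.1.2.1 (add T q, F ~r):
                    T ((t & ~t) -> r): β-rule — branch into F (t & ~t)  //  T r.
                      branch 2.2.1.2.1.1 (add F (t & ~t)):
                        T (q <-> ~r): β-rule — branch into T q, T ~r  //  F q, F ~r.
                          branch 2.2.1.2.1.1.1 (add T q, T ~r):
                            × closes — contains both r and ~r.
                          branch 2.2.1.2.1.1.2 (add F q, F ~r):
                            × closes — contains both q and ~q.
                      branch 2.2.1.2.1.2 (add T r):
                        T (q <-> ~r): β-rule — branch into T q, T ~r  //  F q, F ~r.
                          branch 2.2.1.2.1.2.1 (add T q, T ~r):
                            × closes — contains both r and ~r.
                          branch 2.2.1.2.1.2.2 (add F q, F ~r):
                            × closes — contains both q and ~q.
                  branch 2.2.1.2.2 (add F q, T ~r):
                    × closes — contains both q and ~q.
          branch 2.2.2 (add T ~p):
            T (~s -> (q <-> ~r)): β-rule — branch into F ~s  //  T (q <-> ~r).
              branch 2.2.2.1 (add F ~s):
                × closes — contains both s and ~s.
              branch 2.2.2.2 (add T (q <-> ~r)):
                F (q <-> ~r): β-rule — branch into T q, F ~r  //  F q, T ~r.
                  branch 2.2.2.2.1 (add T q, F ~r):
                    T (q <-> ~r): β-rule — branch into T q, T ~r  //  F q, F ~r.
                      branch 2.2.2.2.1.1 (add T q, T ~r):
                        × closes — contains both r and ~r.
                      branch 2.2.2.2.1.2 (add F q, F ~r):
                        × closes — contains both q and ~q.
                  branch 2.2.2.2.2 (add F q, T ~r):
                    × closes — contains both q and ~q.
All 12 branches close.
Every branch closed, so the negation is unsatisfiable and the formula is valid.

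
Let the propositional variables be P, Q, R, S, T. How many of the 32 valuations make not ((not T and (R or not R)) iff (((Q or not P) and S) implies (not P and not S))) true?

Initial set: {not ((not T and (R or not R)) iff (((Q or not P) and S) implies (not P and not S)))}.
not ((not T and (R or not R)) iff (((Q or not P) and S) implies (not P and not S))): β-rule — branch into (not T and (R or not R)), not (((Q or not P) and S) implies (not P and not S))  //  not (not T and (R or not R)), (((Q or not P) and S) implies (not P and not S)).
  branch 1 (add (not T and (R or not R)), not (((Q or not P) and S) implies (not P and not S))):
    (not T and (R or not R)): α-rule — add not T, (R or not R).
    not (((Q or not P) and S) implies (not P and not S)): α-rule — add ((Q or not P) and S), not (not P and not S).
    ((Q or not P) and S): α-rule — add (Q or not P), S.
    (R or not R): β-rule — branch into R  //  not R.
      branch 1.1 (add R):
        not (not P and not S): β-rule — branch into not not P  //  not not S.
          branch 1.1.1 (add not not P):
            (Q or not P): β-rule — branch into Q  //  not P.
              branch 1.1.1.1 (add Q):
                ○ open, literals {P=T, Q=T, R=T, S=T, T=F}.
              branch 1.1.1.2 (add not P):
                × closes — contains both P and not P.
          branch 1.1.2 (add not not S):
            (Q or not P): β-rule — branch into Q  //  not P.
              branch 1.1.2.1 (add Q):
                ○ open, literals {Q=T, R=T, S=T, T=F}.
              branch 1.1.2.2 (add not P):
                ○ open, literals {P=F, R=T, S=T, T=F}.
      branch 1.2 (add not R):
        not (not P and not S): β-rule — branch into not not P  //  not not S.
          branch 1.2.1 (add not not P):
            (Q or not P): β-rule — branch into Q  //  not P.
              branch 1.2.1.1 (add Q):
                ○ open, literals {P=T, Q=T, R=F, S=T, T=F}.
              branch 1.2.1.2 (add not P):
                × closes — contains both P and not P.
          branch 1.2.2 (add not not S):
            (Q or not P): β-rule — branch into Q  //  not P.
              branch 1.2.2.1 (add Q):
                ○ open, literals {Q=T, R=F, S=T, T=F}.
              branch 1.2.2.2 (add not P):
                ○ open, literals {P=F, R=F, S=T, T=F}.
  branch 2 (add not (not T and (R or not R)), (((Q or not P) and S) implies (not P and not S))):
    not (not T and (R or not R)): β-rule — branch into not not T  //  not (R or not R).
      branch 2.1 (add not not T):
        (((Q or not P) and S) implies (not P and not S)): β-rule — branch into not ((Q or not P) and S)  //  (not P and not S).
          branch 2.1.1 (add not ((Q or not P) and S)):
            not ((Q or not P) and S): β-rule — branch into not (Q or not P)  //  not S.
              branch 2.1.1.1 (add not (Q or not P)):
                not (Q or not P): α-rule — add not Q, not not P.
                ○ open, literals {P=T, Q=F, T=T}.
              branch 2.1.1.2 (add not S):
                ○ open, literals {S=F, T=T}.
          branch 2.1.2 (add (not P and not S)):
            (not P and not S): α-rule — add not P, not S.
            ○ open, literals {P=F, S=F, T=T}.
      branch 2.2 (add not (R or not R)):
        not (R or not R): α-rule — add not R, not not R.
        × closes — contains both R and not R.
3 branches closed, 9 open.
Each open branch fixes some atoms; the unmentioned ones are free. Counting distinct full assignments: branch {P=T, Q=T, R=T, S=T, T=F} (none free) contributes 1 new; branch {Q=T, R=T, S=T, T=F} (P) contributes 1 new; branch {P=F, R=T, S=T, T=F} (Q) contributes 1 new; branch {P=T, Q=T, R=F, S=T, T=F} (none free) contributes 1 new; branch {Q=T, R=F, S=T, T=F} (P) contributes 1 new; branch {P=F, R=F, S=T, T=F} (Q) contributes 1 new; branch {P=T, Q=F, T=T} (R, S) contributes 4 new; branch {S=F, T=T} (P, Q, R) contributes 6 new; branch {P=F, S=F, T=T} (Q, R) contributes 0 new. Total: 16.

16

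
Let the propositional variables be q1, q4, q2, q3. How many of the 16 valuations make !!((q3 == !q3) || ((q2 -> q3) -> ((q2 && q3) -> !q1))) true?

14

Initial set: {!!((q3 == !q3) || ((q2 -> q3) -> ((q2 && q3) -> !q1)))}.
!!((q3 == !q3) || ((q2 -> q3) -> ((q2 && q3) -> !q1))): drop double negation, giving ((q3 == !q3) || ((q2 -> q3) -> ((q2 && q3) -> !q1))).
((q3 == !q3) || ((q2 -> q3) -> ((q2 && q3) -> !q1))): β-rule — branch into (q3 == !q3)  //  ((q2 -> q3) -> ((q2 && q3) -> !q1)).
  branch 1 (add (q3 == !q3)):
    (q3 == !q3): β-rule — branch into q3, !q3  //  !q3, !!q3.
      branch 1.1 (add q3, !q3):
        × closes — contains both q3 and !q3.
      branch 1.2 (add !q3, !!q3):
        × closes — contains both q3 and !q3.
  branch 2 (add ((q2 -> q3) -> ((q2 && q3) -> !q1))):
    ((q2 -> q3) -> ((q2 && q3) -> !q1)): β-rule — branch into !(q2 -> q3)  //  ((q2 && q3) -> !q1).
      branch 2.1 (add !(q2 -> q3)):
        !(q2 -> q3): α-rule — add q2, !q3.
        ○ open, literals {q2=1, q3=0}.
      branch 2.2 (add ((q2 && q3) -> !q1)):
        ((q2 && q3) -> !q1): β-rule — branch into !(q2 && q3)  //  !q1.
          branch 2.2.1 (add !(q2 && q3)):
            !(q2 && q3): β-rule — branch into !q2  //  !q3.
              branch 2.2.1.1 (add !q2):
                ○ open, literals {q2=0}.
              branch 2.2.1.2 (add !q3):
                ○ open, literals {q3=0}.
          branch 2.2.2 (add !q1):
            ○ open, literals {q1=0}.
2 branches closed, 4 open.
Each open branch fixes some atoms; the unmentioned ones are free. Counting distinct full assignments: branch {q2=1, q3=0} (q1, q4) contributes 4 new; branch {q2=0} (q1, q4, q3) contributes 8 new; branch {q3=0} (q1, q4, q2) contributes 0 new; branch {q1=0} (q4, q2, q3) contributes 2 new. Total: 14.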